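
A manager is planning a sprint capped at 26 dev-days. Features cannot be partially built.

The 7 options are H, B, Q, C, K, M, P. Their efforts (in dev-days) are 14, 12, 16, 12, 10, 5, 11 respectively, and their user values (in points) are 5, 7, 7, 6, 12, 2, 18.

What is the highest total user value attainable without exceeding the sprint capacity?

Treat it as a binary knapsack problem.
Take K, M, and P: effort 10 + 5 + 11 = 26 ≤ 26, user value 12 + 2 + 18 = 32.
No other feasible combination does better.

32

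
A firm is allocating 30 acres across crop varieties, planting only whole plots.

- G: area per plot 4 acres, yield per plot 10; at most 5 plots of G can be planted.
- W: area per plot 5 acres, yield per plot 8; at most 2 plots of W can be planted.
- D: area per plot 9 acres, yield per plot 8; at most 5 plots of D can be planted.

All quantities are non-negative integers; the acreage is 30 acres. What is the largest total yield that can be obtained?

This is a bounded integer knapsack.
5×G and 1×D: area 29 ≤ 30, yield 5·10 + 1·8 = 58.
5×G and 2×W: area 30 ≤ 30, yield 5·10 + 2·8 = 66.
Best is 66.

66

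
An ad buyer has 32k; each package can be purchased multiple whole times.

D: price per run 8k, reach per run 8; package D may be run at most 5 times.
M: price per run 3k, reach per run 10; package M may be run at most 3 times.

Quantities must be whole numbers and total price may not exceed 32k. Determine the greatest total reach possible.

2×D and 3×M: price 25 ≤ 32, reach 2·8 + 3·10 = 46.
3×D and 2×M: price 30 ≤ 32, reach 3·8 + 2·10 = 44.
Best is 46.

46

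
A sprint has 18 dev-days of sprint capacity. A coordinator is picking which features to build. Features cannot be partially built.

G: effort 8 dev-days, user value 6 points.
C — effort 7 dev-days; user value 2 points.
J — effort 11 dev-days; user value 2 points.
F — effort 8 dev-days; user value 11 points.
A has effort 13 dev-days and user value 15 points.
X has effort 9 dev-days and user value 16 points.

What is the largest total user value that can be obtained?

27

Allowing fractional choices, the relaxed optimum would be about 28.2, but features are indivisible.
F + X: effort 8 + 9 = 17 ≤ 18, user value 11 + 16 = 27.
G + X: effort 8 + 9 = 17 ≤ 18, user value 6 + 16 = 22.
Best is F and X with total user value 27.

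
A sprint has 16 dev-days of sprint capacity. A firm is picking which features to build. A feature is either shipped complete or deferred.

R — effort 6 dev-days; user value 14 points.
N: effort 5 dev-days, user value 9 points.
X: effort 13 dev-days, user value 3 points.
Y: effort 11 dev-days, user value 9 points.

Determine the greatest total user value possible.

Allowing fractional choices, the relaxed optimum would be about 27.1, but features are indivisible.
N + Y: effort 5 + 11 = 16 ≤ 16, user value 9 + 9 = 18.
R + N: effort 6 + 5 = 11 ≤ 16, user value 14 + 9 = 23.
R: effort 6 ≤ 16, user value 14.
Best is R and N with total user value 23.

23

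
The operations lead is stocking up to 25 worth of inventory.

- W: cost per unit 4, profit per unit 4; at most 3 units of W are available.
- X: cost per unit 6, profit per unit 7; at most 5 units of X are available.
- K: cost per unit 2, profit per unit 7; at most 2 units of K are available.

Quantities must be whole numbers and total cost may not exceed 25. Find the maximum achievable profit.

36

K has the best ratio (7/2); taking only K gives at most 2×7 = 14 (stopped by the supply cap of 2).
Mixing does better — 2×W, 2×X, and 2×K: cost 24 ≤ 25, profit 2·4 + 2·7 + 2·7 = 36.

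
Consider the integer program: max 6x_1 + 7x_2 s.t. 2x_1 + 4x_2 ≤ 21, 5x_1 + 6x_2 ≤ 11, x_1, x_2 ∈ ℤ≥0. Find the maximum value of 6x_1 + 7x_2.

The continuous relaxation peaks at (2.2, 0) with value 13.20; rounding to a feasible lattice point costs some objective.
(x_1,x_2)=(1,1): 2·1+4·1=6≤21, 5·1+6·1=11≤11, objective 13.
(x_1,x_2)=(2,0): 2·2+4·0=4≤21, 5·2+6·0=10≤11, objective 12.
(x_1,x_2)=(0,1): 2·0+4·1=4≤21, 5·0+6·1=6≤11, objective 7.
(x_1,x_2)=(1,0): 2·1+4·0=2≤21, 5·1+6·0=5≤11, objective 6.
Maximum is 13 at (x_1,x_2)=(1,1).

13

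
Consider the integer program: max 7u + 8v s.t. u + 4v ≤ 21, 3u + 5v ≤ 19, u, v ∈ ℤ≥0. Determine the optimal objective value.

42

(u,v)=(6,0): 1·6+4·0=6≤21, 3·6+5·0=18≤19, objective 42.
(u,v)=(5,0): 1·5+4·0=5≤21, 3·5+5·0=15≤19, objective 35.
Maximum is 42 at (u,v)=(6,0).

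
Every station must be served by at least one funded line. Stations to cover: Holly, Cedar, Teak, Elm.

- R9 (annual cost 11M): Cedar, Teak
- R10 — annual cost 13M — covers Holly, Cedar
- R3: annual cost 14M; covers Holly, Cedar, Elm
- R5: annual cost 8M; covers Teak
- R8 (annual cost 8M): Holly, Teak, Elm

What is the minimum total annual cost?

19

This is an integer covering problem.
Choose R9 and R8: together they cover Holly, Cedar, Teak, Elm — every station.
Total annual cost: 11 + 8 = 19.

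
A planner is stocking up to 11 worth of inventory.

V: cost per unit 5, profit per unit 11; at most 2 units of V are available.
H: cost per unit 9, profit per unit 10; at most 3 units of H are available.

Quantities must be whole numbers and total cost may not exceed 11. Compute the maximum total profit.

22

This is a bounded integer knapsack.
2×V: cost 10 ≤ 11, profit 2·11 = 22.
1×V: cost 5 ≤ 11, profit 1·11 = 11.
Best is 22.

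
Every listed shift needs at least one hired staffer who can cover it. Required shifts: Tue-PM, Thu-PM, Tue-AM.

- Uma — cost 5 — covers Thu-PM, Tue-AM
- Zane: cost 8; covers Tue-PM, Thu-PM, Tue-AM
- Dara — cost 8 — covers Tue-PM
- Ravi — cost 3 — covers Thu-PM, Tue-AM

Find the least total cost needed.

This is a weighted set-cover instance.
The greedy cost-per-new-shift heuristic would pick Ravi and Zane for 11, but a cheaper cover exists.
Zane alone covers Tue-PM, Thu-PM, Tue-AM — every shift.
Total cost: 8.
No cover costs less than 8.

8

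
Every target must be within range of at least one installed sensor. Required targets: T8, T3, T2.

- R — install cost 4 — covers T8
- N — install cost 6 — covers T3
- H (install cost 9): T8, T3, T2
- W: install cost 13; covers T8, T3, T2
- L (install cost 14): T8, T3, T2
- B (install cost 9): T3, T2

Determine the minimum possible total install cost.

H alone covers T8, T3, T2 — every target.
Total install cost: 9.
No cover costs less than 9.

9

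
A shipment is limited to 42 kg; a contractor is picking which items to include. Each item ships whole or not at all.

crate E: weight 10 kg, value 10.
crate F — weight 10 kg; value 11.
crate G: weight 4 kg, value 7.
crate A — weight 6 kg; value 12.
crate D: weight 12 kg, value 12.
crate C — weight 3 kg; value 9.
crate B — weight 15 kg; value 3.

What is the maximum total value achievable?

54

crate E + crate F + crate A + crate D + crate C: weight 10 + 10 + 6 + 12 + 3 = 41 ≤ 42, value 10 + 11 + 12 + 12 + 9 = 54.
crate F + crate G + crate A + crate D + crate C: weight 10 + 4 + 6 + 12 + 3 = 35 ≤ 42, value 11 + 7 + 12 + 12 + 9 = 51.
crate E + crate F + crate G + crate A + crate D: weight 10 + 10 + 4 + 6 + 12 = 42 ≤ 42, value 10 + 11 + 7 + 12 + 12 = 52.
Best is crate E, crate F, crate A, crate D, and crate C with total value 54.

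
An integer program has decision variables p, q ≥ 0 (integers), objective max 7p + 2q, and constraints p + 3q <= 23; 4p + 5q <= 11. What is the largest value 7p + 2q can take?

(p,q)=(2,0) is feasible, giving 14.
(p,q)=(1,1) is feasible, giving 9.
The best lattice point is (2,0), giving 14.

14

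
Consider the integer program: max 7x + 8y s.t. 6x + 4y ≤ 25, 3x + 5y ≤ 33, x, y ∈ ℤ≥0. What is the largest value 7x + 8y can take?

48

(x,y)=(0,6): 6·0+4·6=24≤25, 3·0+5·6=30≤33, objective 48.
(x,y)=(0,5): 6·0+4·5=20≤25, 3·0+5·5=25≤33, objective 40.
Maximum is 48 at (x,y)=(0,6).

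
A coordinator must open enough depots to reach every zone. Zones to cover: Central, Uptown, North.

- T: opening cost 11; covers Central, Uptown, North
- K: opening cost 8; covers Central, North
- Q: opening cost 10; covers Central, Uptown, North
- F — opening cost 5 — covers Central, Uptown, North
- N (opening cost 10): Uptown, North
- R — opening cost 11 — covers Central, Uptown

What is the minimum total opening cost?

This is an integer covering problem.
F alone covers Central, Uptown, North — every zone.
Total opening cost: 5.
No cover costs less than 5.

5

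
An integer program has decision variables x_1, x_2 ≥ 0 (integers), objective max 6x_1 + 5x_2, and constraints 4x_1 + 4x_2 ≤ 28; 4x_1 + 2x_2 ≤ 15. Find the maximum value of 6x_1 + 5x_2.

The continuous relaxation peaks at (0.5, 6.5) with value 35.50; rounding to a feasible lattice point costs some objective.
(x_1,x_2)=(0,7): 4·0+4·7=28≤28, 4·0+2·7=14≤15, objective 35.
(x_1,x_2)=(1,5): 4·1+4·5=24≤28, 4·1+2·5=14≤15, objective 31.
Maximum is 35 at (x_1,x_2)=(0,7).

35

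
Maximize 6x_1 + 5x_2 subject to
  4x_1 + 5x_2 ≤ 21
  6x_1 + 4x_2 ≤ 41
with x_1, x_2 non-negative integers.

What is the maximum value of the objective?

Relaxing integrality, the LP optimum is 31.50 at (x_1,x_2) = (5.25, 0), which is not an integer point.
(x_1,x_2)=(5,0): 4·5+5·0=20≤21, 6·5+4·0=30≤41, objective 30.
(x_1,x_2)=(4,1): 4·4+5·1=21≤21, 6·4+4·1=28≤41, objective 29.
(x_1,x_2)=(4,0): 4·4+5·0=16≤21, 6·4+4·0=24≤41, objective 24.
The best lattice point is (5,0), giving 30.

30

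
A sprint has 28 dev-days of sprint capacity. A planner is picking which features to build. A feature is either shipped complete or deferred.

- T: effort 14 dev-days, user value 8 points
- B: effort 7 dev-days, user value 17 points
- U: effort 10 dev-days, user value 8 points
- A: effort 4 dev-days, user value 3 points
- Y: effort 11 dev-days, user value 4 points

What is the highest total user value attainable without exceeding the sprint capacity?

29

This is an integer program with binary decision variables.
Take B, U, and Y: effort 7 + 10 + 11 = 28 ≤ 28, user value 17 + 8 + 4 = 29.
No other feasible combination does better.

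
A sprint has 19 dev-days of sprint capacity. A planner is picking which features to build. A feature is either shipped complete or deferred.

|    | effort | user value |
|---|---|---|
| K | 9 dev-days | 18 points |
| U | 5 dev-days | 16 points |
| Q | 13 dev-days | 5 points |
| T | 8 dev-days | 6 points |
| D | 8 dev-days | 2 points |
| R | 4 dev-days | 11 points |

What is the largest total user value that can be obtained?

45

Allowing fractional choices, the relaxed optimum would be about 45.8, but features are indivisible.
K + U: effort 9 + 5 = 14 ≤ 19, user value 18 + 16 = 34.
K + U + R: effort 9 + 5 + 4 = 18 ≤ 19, user value 18 + 16 + 11 = 45.
Best is K, U, and R with total user value 45.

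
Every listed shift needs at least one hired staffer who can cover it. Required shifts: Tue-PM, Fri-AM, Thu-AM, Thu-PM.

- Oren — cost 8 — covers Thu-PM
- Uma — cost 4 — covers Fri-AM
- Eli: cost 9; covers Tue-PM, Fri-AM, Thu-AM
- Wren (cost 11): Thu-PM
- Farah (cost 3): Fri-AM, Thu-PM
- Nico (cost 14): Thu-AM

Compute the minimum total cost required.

12

Choose Eli and Farah: together they cover Tue-PM, Fri-AM, Thu-AM, Thu-PM — every shift.
Total cost: 9 + 3 = 12.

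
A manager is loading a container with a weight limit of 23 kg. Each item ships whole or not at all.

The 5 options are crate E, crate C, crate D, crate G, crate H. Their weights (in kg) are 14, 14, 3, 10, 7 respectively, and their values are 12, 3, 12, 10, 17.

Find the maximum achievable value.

39

Treat it as a binary knapsack problem.
Allowing fractional choices, the relaxed optimum would be about 41.6, but items are indivisible.
crate D + crate H: weight 3 + 7 = 10 ≤ 23, value 12 + 17 = 29.
crate E + crate H: weight 14 + 7 = 21 ≤ 23, value 12 + 17 = 29.
crate D + crate G + crate H: weight 3 + 10 + 7 = 20 ≤ 23, value 12 + 10 + 17 = 39.
Best is crate D, crate G, and crate H with total value 39.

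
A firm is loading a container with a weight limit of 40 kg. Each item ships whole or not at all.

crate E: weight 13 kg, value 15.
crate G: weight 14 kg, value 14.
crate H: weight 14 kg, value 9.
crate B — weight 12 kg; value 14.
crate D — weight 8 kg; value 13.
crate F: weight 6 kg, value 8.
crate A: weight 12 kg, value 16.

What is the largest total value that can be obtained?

crate B + crate D + crate F + crate A: weight 12 + 8 + 6 + 12 = 38 ≤ 40, value 14 + 13 + 8 + 16 = 51.
crate E + crate D + crate F + crate A: weight 13 + 8 + 6 + 12 = 39 ≤ 40, value 15 + 13 + 8 + 16 = 52.
crate G + crate D + crate F + crate A: weight 14 + 8 + 6 + 12 = 40 ≤ 40, value 14 + 13 + 8 + 16 = 51.
Best is crate E, crate D, crate F, and crate A with total value 52.

52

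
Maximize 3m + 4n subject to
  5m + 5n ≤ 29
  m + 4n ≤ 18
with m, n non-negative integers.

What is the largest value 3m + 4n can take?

19

Relaxing integrality, the LP optimum is 21.47 at (m,n) = (1.73, 4.07), which is not an integer point.
(m,n)=(1,4): 5·1+5·4=25≤29, 1·1+4·4=17≤18, objective 19.
(m,n)=(2,3): 5·2+5·3=25≤29, 1·2+4·3=14≤18, objective 18.
(m,n)=(0,4): 5·0+5·4=20≤29, 1·0+4·4=16≤18, objective 16.
No feasible integer point exceeds 19.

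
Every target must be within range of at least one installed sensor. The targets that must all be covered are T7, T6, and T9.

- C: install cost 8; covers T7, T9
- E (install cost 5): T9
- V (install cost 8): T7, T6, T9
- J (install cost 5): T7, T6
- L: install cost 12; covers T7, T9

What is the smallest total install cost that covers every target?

8

The greedy cost-per-new-target heuristic would pick J and E for 10, but a cheaper cover exists.
V alone covers T7, T6, T9 — every target.
Total install cost: 8.
No cover costs less than 8.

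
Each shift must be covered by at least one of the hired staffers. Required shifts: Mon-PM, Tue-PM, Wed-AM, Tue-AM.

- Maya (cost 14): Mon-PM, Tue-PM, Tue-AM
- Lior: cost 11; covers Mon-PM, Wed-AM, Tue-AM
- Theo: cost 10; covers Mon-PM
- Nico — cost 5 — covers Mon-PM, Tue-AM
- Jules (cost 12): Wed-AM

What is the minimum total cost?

This is a weighted set-cover instance.
The greedy cost-per-new-shift heuristic would pick Nico, Lior, and Maya for 30, but a cheaper cover exists.
Choose Maya and Lior: together they cover Mon-PM, Tue-PM, Wed-AM, Tue-AM — every shift.
Total cost: 14 + 11 = 25.
No cover costs less than 25.

25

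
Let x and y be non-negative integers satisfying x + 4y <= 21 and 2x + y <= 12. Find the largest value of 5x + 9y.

56

(x,y)=(4,4): 1·4+4·4=20≤21, 2·4+1·4=12≤12, objective 56.
(x,y)=(3,4): 1·3+4·4=19≤21, 2·3+1·4=10≤12, objective 51.
Maximum is 56 at (x,y)=(4,4).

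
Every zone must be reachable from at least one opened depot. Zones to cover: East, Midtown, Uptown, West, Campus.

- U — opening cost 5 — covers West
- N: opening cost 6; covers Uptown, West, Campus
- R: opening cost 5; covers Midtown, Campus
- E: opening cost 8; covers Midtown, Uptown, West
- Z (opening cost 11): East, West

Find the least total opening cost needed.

Choose N, R, and Z: together they cover East, Midtown, Uptown, West, Campus — every zone.
Total opening cost: 6 + 5 + 11 = 22.
No cover costs less than 22.

22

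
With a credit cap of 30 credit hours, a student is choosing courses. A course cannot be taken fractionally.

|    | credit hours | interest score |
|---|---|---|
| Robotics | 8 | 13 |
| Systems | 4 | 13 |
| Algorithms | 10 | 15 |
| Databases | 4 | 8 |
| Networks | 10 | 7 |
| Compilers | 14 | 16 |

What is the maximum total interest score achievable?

Take Robotics, Systems, Databases, and Compilers: credit hours 8 + 4 + 4 + 14 = 30 ≤ 30, interest score 13 + 13 + 8 + 16 = 50.
No other feasible combination does better.

50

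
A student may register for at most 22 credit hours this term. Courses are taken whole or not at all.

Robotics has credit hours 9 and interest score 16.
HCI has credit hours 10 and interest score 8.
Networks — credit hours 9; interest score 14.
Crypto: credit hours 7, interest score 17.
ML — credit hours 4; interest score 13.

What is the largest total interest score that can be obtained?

This is an integer program with binary decision variables.
Allowing fractional choices, the relaxed optimum would be about 49.1, but courses are indivisible.
Robotics + Networks + ML: credit hours 9 + 9 + 4 = 22 ≤ 22, interest score 16 + 14 + 13 = 43.
Networks + Crypto + ML: credit hours 9 + 7 + 4 = 20 ≤ 22, interest score 14 + 17 + 13 = 44.
Robotics + Crypto + ML: credit hours 9 + 7 + 4 = 20 ≤ 22, interest score 16 + 17 + 13 = 46.
Best is Robotics, Crypto, and ML with total interest score 46.

46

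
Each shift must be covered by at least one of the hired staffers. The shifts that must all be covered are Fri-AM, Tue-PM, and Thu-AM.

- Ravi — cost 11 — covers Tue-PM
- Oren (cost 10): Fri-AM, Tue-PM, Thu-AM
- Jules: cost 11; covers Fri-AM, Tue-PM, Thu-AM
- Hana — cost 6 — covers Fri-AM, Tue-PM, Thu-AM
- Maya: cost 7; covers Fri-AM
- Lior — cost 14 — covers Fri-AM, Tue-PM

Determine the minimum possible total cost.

Hana alone covers Fri-AM, Tue-PM, Thu-AM — every shift.
Total cost: 6.
No cover costs less than 6.

6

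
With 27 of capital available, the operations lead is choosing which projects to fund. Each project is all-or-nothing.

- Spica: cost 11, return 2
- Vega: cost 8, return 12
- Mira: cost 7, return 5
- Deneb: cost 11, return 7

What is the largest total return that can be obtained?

24

This is an integer program with binary decision variables.
Allowing fractional choices, the relaxed optimum would be about 24.2, but projects are indivisible.
Vega + Deneb: cost 8 + 11 = 19 ≤ 27, return 12 + 7 = 19.
Vega + Mira + Deneb: cost 8 + 7 + 11 = 26 ≤ 27, return 12 + 5 + 7 = 24.
Spica + Vega + Mira: cost 11 + 8 + 7 = 26 ≤ 27, return 2 + 12 + 5 = 19.
Best is Vega, Mira, and Deneb with total return 24.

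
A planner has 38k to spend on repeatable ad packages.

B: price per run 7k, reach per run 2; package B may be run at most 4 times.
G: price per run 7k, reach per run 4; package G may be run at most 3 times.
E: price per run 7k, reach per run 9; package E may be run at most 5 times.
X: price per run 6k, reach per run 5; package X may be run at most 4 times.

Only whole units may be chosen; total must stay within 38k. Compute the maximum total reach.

45

5×E: price 35 ≤ 38, reach 5·9 = 45.
4×E and 1×X: price 34 ≤ 38, reach 4·9 + 1·5 = 41.
Best is 45.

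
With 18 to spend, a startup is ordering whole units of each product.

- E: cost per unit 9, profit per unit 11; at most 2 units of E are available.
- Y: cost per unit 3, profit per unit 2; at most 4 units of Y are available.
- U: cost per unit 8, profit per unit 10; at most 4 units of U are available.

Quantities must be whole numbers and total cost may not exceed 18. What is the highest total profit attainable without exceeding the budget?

This is a bounded integer knapsack.
1×E and 1×U: cost 17 ≤ 18, profit 1·11 + 1·10 = 21.
2×E: cost 18 ≤ 18, profit 2·11 = 22.
Best is 22.

22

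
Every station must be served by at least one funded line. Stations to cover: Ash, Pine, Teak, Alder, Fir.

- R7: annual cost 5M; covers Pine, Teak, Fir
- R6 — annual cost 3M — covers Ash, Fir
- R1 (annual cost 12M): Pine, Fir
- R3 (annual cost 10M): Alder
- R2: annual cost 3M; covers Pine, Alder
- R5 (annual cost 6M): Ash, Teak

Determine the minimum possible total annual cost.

11

Choose R7, R6, and R2: together they cover Ash, Pine, Teak, Alder, Fir — every station.
Total annual cost: 5 + 3 + 3 = 11.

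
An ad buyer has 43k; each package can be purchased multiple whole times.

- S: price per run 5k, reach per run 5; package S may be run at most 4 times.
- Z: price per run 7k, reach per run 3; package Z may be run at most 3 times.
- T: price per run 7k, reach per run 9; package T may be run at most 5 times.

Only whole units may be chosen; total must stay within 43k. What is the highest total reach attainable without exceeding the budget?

T has the best ratio (9/7); taking only T gives at most 5×9 = 45 (stopped by the supply cap of 5).
Mixing does better — 3×S and 4×T: price 43 ≤ 43, reach 3·5 + 4·9 = 51.

51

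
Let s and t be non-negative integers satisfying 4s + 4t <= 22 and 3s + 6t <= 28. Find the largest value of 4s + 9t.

40

(s,t)=(1,4): 4·1+4·4=20≤22, 3·1+6·4=27≤28, objective 40.
(s,t)=(0,4): 4·0+4·4=16≤22, 3·0+6·4=24≤28, objective 36.
No feasible integer point exceeds 40.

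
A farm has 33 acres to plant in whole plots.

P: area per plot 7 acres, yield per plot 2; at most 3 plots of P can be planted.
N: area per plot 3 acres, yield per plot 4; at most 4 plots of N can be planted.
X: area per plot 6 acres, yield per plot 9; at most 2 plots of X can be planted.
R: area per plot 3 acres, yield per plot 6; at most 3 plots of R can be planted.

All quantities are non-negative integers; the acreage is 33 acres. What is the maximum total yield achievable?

R has the best ratio (6/3); taking only R gives at most 3×6 = 18 (stopped by the supply cap of 3).
Mixing does better — 4×N, 2×X, and 3×R: area 33 ≤ 33, yield 4·4 + 2·9 + 3·6 = 52.

52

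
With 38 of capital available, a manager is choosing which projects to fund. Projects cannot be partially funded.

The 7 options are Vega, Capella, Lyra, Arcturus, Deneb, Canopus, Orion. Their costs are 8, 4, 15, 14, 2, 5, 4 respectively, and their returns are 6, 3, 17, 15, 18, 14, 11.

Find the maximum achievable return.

69

Take Vega, Capella, Lyra, Deneb, Canopus, and Orion: cost 8 + 4 + 15 + 2 + 5 + 4 = 38 ≤ 38, return 6 + 3 + 17 + 18 + 14 + 11 = 69.
No other feasible combination does better.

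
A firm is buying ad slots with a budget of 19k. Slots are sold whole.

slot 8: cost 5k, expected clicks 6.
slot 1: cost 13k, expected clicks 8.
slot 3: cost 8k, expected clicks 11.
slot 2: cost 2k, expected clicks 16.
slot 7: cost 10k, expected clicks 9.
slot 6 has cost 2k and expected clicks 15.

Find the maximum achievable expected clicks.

Treat it as a binary knapsack problem.
Allowing fractional choices, the relaxed optimum would be about 49.8, but ad slots are indivisible.
slot 8 + slot 2 + slot 7 + slot 6: cost 5 + 2 + 10 + 2 = 19 ≤ 19, expected clicks 6 + 16 + 9 + 15 = 46.
slot 8 + slot 3 + slot 2 + slot 6: cost 5 + 8 + 2 + 2 = 17 ≤ 19, expected clicks 6 + 11 + 16 + 15 = 48.
slot 3 + slot 2 + slot 6: cost 8 + 2 + 2 = 12 ≤ 19, expected clicks 11 + 16 + 15 = 42.
Best is slot 8, slot 3, slot 2, and slot 6 with total expected clicks 48.

48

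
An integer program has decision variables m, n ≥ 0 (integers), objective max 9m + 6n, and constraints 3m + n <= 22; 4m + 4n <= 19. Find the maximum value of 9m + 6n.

(m,n)=(4,0): 3·4+1·0=12≤22, 4·4+4·0=16≤19, objective 36.
(m,n)=(3,1): 3·3+1·1=10≤22, 4·3+4·1=16≤19, objective 33.
(m,n)=(3,0): 3·3+1·0=9≤22, 4·3+4·0=12≤19, objective 27.
The best lattice point is (4,0), giving 36.

36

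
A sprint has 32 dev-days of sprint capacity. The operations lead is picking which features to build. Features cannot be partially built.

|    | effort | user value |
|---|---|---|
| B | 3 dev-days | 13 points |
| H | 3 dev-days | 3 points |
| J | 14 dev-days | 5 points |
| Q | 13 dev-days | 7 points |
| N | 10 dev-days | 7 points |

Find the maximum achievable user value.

This is an integer program with binary decision variables.
Take B, H, Q, and N: effort 3 + 3 + 13 + 10 = 29 ≤ 32, user value 13 + 3 + 7 + 7 = 30.
No other feasible combination does better.

30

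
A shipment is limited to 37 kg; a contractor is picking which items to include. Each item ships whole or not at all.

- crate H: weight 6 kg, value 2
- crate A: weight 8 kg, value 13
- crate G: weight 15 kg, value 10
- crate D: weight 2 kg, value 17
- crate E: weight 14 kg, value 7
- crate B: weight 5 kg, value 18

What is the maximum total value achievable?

Allowing fractional choices, the relaxed optimum would be about 61.5, but items are indivisible.
crate A + crate G + crate D + crate B: weight 8 + 15 + 2 + 5 = 30 ≤ 37, value 13 + 10 + 17 + 18 = 58.
crate H + crate A + crate G + crate D + crate B: weight 6 + 8 + 15 + 2 + 5 = 36 ≤ 37, value 2 + 13 + 10 + 17 + 18 = 60.
Best is crate H, crate A, crate G, crate D, and crate B with total value 60.

60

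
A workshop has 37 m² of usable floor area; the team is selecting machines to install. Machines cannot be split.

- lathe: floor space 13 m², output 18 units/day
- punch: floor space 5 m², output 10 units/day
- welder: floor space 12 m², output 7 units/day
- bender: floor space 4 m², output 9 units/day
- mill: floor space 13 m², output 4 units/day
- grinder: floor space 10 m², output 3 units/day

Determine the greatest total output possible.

This is an integer program with binary decision variables.
Take lathe, punch, welder, and bender: floor space 13 + 5 + 12 + 4 = 34 ≤ 37, output 18 + 10 + 7 + 9 = 44.
No other feasible combination does better.

44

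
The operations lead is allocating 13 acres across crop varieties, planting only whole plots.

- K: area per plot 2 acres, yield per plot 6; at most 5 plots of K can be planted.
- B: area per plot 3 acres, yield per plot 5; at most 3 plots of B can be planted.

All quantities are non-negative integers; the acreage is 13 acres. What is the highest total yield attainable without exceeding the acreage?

5×K and 1×B: area 13 ≤ 13, yield 5·6 + 1·5 = 35.
5×K: area 10 ≤ 13, yield 5·6 = 30.
Best is 35.

35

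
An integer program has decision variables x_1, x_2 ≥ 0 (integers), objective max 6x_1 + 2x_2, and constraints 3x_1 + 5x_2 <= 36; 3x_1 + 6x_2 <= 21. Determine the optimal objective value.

42

(x_1,x_2)=(7,0) is feasible, giving 42.
(x_1,x_2)=(6,0) is feasible, giving 36.
No feasible integer point exceeds 42.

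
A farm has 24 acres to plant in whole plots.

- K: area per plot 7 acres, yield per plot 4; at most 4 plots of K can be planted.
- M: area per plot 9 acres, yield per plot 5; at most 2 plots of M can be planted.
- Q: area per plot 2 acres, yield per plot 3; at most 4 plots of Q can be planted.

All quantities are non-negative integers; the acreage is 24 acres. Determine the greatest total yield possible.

This is a bounded integer knapsack.
1×K, 1×M, and 4×Q: area 24 ≤ 24, yield 1·4 + 1·5 + 4·3 = 21.
2×K and 4×Q: area 22 ≤ 24, yield 2·4 + 4·3 = 20.
Best is 21.

21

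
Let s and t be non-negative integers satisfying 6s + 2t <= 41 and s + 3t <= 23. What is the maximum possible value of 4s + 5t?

46

(s,t)=(4,6) is feasible, giving 46.
(s,t)=(5,5) is feasible, giving 45.
(s,t)=(3,6) is feasible, giving 42.
(s,t)=(4,5) is feasible, giving 41.
No feasible integer point exceeds 46.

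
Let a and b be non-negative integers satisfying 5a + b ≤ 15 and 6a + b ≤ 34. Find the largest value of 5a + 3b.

(a,b)=(0,15): 5·0+1·15=15≤15, 6·0+1·15=15≤34, objective 45.
(a,b)=(0,14): 5·0+1·14=14≤15, 6·0+1·14=14≤34, objective 42.
No feasible integer point exceeds 45.

45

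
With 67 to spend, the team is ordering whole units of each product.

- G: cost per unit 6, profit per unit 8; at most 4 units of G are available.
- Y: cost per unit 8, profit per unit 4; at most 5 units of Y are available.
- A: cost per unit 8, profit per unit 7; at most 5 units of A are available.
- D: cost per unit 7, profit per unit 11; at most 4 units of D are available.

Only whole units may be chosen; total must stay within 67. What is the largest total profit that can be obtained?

83

D has the best ratio (11/7); taking only D gives at most 4×11 = 44 (stopped by the supply cap of 4).
Mixing does better — 4×G, 1×A, and 4×D: cost 60 ≤ 67, profit 4·8 + 1·7 + 4·11 = 83.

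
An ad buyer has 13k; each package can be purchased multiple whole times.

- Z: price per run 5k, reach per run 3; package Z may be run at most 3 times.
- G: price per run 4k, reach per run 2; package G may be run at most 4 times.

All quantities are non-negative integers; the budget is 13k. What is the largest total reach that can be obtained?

7

This is a bounded integer knapsack.
1×Z and 2×G: price 13 ≤ 13, reach 1·3 + 2·2 = 7.
3×G: price 12 ≤ 13, reach 3·2 = 6.
Best is 7.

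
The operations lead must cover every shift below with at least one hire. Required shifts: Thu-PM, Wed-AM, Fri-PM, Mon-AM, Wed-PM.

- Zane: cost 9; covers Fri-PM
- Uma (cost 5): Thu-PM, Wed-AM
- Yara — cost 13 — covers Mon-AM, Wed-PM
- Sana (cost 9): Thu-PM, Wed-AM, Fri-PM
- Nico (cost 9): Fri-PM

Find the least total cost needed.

Choose Yara and Sana: together they cover Thu-PM, Wed-AM, Fri-PM, Mon-AM, Wed-PM — every shift.
Total cost: 13 + 9 = 22.

22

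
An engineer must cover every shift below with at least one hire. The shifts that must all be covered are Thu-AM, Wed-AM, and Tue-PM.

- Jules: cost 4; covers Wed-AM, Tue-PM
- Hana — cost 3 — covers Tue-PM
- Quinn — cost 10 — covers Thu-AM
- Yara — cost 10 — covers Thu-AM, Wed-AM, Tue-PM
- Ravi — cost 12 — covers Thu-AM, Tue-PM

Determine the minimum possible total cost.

10

The greedy cost-per-new-shift heuristic would pick Jules and Quinn for 14, but a cheaper cover exists.
Yara alone covers Thu-AM, Wed-AM, Tue-PM — every shift.
Total cost: 10.
No cover costs less than 10.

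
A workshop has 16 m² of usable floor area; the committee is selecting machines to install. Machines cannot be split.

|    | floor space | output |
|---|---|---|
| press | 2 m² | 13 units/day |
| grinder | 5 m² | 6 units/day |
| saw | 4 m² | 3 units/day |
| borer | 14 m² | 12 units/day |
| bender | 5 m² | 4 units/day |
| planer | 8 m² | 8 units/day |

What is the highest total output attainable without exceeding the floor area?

27

press + grinder + planer: floor space 2 + 5 + 8 = 15 ≤ 16, output 13 + 6 + 8 = 27.
press + grinder + saw + bender: floor space 2 + 5 + 4 + 5 = 16 ≤ 16, output 13 + 6 + 3 + 4 = 26.
press + bender + planer: floor space 2 + 5 + 8 = 15 ≤ 16, output 13 + 4 + 8 = 25.
Best is press, grinder, and planer with total output 27.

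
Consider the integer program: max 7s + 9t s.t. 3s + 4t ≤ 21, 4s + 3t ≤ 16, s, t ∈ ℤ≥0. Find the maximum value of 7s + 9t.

Relaxing integrality, the LP optimum is 47.29 at (s,t) = (0.143, 5.14), which is not an integer point.
(s,t)=(0,5): 3·0+4·5=20≤21, 4·0+3·5=15≤16, objective 45.
(s,t)=(1,4): 3·1+4·4=19≤21, 4·1+3·4=16≤16, objective 43.
(s,t)=(0,4): 3·0+4·4=16≤21, 4·0+3·4=12≤16, objective 36.
The best lattice point is (0,5), giving 45.

45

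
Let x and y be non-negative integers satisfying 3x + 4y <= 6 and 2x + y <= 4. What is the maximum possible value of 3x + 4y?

6

(x,y)=(2,0) is feasible, giving 6.
(x,y)=(1,0) is feasible, giving 3.
Maximum is 6 at (x,y)=(2,0).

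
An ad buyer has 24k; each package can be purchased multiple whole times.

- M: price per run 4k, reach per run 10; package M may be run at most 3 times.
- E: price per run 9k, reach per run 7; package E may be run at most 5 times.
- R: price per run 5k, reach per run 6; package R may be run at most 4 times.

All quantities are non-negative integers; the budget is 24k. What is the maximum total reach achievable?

M has the best ratio (10/4); taking only M gives at most 3×10 = 30 (stopped by the supply cap of 3).
Mixing does better — 3×M and 2×R: price 22 ≤ 24, reach 3·10 + 2·6 = 42.

42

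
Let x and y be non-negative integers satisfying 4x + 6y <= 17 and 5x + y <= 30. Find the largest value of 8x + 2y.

(x,y)=(4,0) is feasible, giving 32.
(x,y)=(3,0) is feasible, giving 24.
No feasible integer point exceeds 32.

32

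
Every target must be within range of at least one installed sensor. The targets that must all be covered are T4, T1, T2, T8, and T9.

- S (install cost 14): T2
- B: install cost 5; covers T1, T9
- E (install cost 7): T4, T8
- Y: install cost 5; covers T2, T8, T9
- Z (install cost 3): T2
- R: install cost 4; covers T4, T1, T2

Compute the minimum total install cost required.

This is an integer covering problem.
Choose Y and R: together they cover T4, T1, T2, T8, T9 — every target.
Total install cost: 5 + 4 = 9.
No cover costs less than 9.

9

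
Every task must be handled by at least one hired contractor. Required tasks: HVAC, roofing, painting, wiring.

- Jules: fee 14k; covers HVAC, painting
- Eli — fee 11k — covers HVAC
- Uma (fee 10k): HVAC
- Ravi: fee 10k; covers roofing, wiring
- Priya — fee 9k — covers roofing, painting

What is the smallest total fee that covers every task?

24

Choose Jules and Ravi: together they cover HVAC, roofing, painting, wiring — every task.
Total fee: 14 + 10 = 24.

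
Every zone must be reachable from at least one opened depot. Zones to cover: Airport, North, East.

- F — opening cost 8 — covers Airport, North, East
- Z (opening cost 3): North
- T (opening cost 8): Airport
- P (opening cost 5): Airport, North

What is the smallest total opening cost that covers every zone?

8

F alone covers Airport, North, East — every zone.
Total opening cost: 8.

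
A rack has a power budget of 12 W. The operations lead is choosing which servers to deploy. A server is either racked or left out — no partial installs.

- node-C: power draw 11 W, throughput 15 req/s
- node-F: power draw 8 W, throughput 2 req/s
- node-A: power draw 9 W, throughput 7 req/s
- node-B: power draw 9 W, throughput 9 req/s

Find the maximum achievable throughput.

15

Take node-C: power draw 11 ≤ 12, throughput 15.
No other feasible combination does better.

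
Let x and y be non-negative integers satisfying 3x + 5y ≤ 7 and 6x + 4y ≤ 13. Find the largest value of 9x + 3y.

18

Relaxing integrality, the LP optimum is 19.50 at (x,y) = (2.17, 0), which is not an integer point.
(x,y)=(2,0): 3·2+5·0=6≤7, 6·2+4·0=12≤13, objective 18.
(x,y)=(1,0): 3·1+5·0=3≤7, 6·1+4·0=6≤13, objective 9.
Maximum is 18 at (x,y)=(2,0).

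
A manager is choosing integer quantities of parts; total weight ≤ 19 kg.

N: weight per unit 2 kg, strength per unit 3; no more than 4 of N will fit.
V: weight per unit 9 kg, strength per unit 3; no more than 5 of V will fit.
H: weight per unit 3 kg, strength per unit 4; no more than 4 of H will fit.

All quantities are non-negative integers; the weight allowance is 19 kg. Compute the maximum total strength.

This is a bounded integer knapsack.
3×N and 4×H: weight 18 ≤ 19, strength 3·3 + 4·4 = 25.
4×N and 3×H: weight 17 ≤ 19, strength 4·3 + 3·4 = 24.
Best is 25.

25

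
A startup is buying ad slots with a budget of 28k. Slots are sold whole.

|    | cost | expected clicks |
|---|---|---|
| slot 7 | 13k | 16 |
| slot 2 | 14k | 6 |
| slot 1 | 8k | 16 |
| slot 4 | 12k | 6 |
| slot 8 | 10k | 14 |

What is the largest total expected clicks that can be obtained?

Allowing fractional choices, the relaxed optimum would be about 42.3, but ad slots are indivisible.
slot 7 + slot 1: cost 13 + 8 = 21 ≤ 28, expected clicks 16 + 16 = 32.
slot 1 + slot 8: cost 8 + 10 = 18 ≤ 28, expected clicks 16 + 14 = 30.
Best is slot 7 and slot 1 with total expected clicks 32.

32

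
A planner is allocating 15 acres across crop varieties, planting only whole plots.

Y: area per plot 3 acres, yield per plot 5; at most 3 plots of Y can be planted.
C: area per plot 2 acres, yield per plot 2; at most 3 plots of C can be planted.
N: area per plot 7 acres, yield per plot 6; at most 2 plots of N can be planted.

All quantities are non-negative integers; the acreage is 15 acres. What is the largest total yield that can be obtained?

Y has the best ratio (5/3); taking only Y gives at most 3×5 = 15 (stopped by the supply cap of 3).
Mixing does better — 3×Y and 3×C: area 15 ≤ 15, yield 3·5 + 3·2 = 21.

21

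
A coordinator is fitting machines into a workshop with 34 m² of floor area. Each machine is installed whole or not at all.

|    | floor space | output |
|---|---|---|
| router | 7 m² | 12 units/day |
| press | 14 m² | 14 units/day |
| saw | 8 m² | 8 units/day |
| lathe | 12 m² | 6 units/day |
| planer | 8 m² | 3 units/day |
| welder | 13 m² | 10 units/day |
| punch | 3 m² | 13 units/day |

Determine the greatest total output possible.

Allowing fractional choices, the relaxed optimum would be about 48.5, but machines are indivisible.
router + saw + welder + punch: floor space 7 + 8 + 13 + 3 = 31 ≤ 34, output 12 + 8 + 10 + 13 = 43.
router + press + planer + punch: floor space 7 + 14 + 8 + 3 = 32 ≤ 34, output 12 + 14 + 3 + 13 = 42.
router + press + saw + punch: floor space 7 + 14 + 8 + 3 = 32 ≤ 34, output 12 + 14 + 8 + 13 = 47.
Best is router, press, saw, and punch with total output 47.

47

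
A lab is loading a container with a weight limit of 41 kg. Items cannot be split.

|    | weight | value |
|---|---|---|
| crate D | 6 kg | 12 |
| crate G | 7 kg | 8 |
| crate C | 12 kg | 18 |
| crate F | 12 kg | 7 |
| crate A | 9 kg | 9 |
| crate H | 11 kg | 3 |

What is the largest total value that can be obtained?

Take crate D, crate G, crate C, and crate A: weight 6 + 7 + 12 + 9 = 34 ≤ 41, value 12 + 8 + 18 + 9 = 47.
No other feasible combination does better.

47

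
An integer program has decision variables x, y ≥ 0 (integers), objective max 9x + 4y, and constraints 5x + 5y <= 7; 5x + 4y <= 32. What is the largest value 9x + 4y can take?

9

The continuous relaxation peaks at (1.4, 0) with value 12.60; rounding to a feasible lattice point costs some objective.
(x,y)=(1,0): 5·1+5·0=5≤7, 5·1+4·0=5≤32, objective 9.
(x,y)=(0,1): 5·0+5·1=5≤7, 5·0+4·1=4≤32, objective 4.
(x,y)=(0,0): 5·0+5·0=0≤7, 5·0+4·0=0≤32, objective 0.
No feasible integer point exceeds 9.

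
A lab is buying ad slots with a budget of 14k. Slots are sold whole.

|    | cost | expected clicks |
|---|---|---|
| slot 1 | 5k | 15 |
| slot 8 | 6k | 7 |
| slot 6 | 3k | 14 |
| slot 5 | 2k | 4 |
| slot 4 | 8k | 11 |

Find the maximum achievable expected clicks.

Take slot 1, slot 8, and slot 6: cost 5 + 6 + 3 = 14 ≤ 14, expected clicks 15 + 7 + 14 = 36.
No other feasible combination does better.

36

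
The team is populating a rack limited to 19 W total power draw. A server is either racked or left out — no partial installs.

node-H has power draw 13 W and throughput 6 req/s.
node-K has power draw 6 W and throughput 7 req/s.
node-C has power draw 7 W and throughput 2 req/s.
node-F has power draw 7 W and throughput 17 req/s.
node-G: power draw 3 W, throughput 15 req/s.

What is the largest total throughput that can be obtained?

Allowing fractional choices, the relaxed optimum would be about 40.4, but servers are indivisible.
node-F + node-G: power draw 7 + 3 = 10 ≤ 19, throughput 17 + 15 = 32.
node-K + node-F + node-G: power draw 6 + 7 + 3 = 16 ≤ 19, throughput 7 + 17 + 15 = 39.
node-C + node-F + node-G: power draw 7 + 7 + 3 = 17 ≤ 19, throughput 2 + 17 + 15 = 34.
Best is node-K, node-F, and node-G with total throughput 39.

39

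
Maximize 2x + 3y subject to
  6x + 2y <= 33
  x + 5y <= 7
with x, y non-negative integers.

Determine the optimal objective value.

Relaxing integrality, the LP optimum is 11.75 at (x,y) = (5.39, 0.321), which is not an integer point.
(x,y)=(5,0): 6·5+2·0=30≤33, 1·5+5·0=5≤7, objective 10.
(x,y)=(4,0): 6·4+2·0=24≤33, 1·4+5·0=4≤7, objective 8.
The best lattice point is (5,0), giving 10.

10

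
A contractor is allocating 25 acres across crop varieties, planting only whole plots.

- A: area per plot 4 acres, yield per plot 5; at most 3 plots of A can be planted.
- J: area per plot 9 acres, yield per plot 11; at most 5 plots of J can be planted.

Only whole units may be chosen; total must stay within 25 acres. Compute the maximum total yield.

This is a bounded integer knapsack.
1×A and 2×J: area 22 ≤ 25, yield 1·5 + 2·11 = 27.
3×A and 1×J: area 21 ≤ 25, yield 3·5 + 1·11 = 26.
Best is 27.

27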